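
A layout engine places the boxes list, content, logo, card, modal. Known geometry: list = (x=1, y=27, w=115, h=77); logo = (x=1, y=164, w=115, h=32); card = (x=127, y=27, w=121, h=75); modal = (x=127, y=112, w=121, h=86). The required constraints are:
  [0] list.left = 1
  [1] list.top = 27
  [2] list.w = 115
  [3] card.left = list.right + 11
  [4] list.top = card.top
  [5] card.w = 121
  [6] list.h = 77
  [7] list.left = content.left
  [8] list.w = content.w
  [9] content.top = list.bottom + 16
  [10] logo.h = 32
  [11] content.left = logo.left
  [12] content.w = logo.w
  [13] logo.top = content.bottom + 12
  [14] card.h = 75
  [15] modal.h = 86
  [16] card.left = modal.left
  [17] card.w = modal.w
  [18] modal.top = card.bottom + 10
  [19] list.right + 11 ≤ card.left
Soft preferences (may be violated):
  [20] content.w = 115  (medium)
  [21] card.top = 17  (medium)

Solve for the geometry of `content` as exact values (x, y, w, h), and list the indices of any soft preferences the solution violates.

1. content.x = 1  [list.left = content.left]
2. content.w = 115  [list.w = content.w]
3. content.y = 120  [content.top = list.bottom + 16]
4. content.h = 32  [logo.top = content.bottom + 12]

content = (x=1, y=120, w=115, h=32)
violated soft preferences: 21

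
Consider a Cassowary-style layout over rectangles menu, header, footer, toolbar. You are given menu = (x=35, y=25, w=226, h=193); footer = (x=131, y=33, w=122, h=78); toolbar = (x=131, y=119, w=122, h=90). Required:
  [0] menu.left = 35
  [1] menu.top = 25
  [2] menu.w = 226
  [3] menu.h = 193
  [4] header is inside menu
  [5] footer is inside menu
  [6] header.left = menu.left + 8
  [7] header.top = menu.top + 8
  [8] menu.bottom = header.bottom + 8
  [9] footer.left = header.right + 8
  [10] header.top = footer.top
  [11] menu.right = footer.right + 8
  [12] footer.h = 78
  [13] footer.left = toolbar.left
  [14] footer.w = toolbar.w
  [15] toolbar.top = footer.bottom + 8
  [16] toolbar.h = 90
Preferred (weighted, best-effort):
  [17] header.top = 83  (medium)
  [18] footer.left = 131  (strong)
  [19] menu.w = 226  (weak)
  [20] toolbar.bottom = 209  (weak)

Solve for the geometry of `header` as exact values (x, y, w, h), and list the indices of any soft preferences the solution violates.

1. header.x = 43  [header.left = menu.left + 8]
2. header.y = 33  [header.top = menu.top + 8]
3. header.h = 177  [menu.bottom = header.bottom + 8]
4. header.w = 80  [footer.left = header.right + 8]

header = (x=43, y=33, w=80, h=177)
violated soft preferences: 17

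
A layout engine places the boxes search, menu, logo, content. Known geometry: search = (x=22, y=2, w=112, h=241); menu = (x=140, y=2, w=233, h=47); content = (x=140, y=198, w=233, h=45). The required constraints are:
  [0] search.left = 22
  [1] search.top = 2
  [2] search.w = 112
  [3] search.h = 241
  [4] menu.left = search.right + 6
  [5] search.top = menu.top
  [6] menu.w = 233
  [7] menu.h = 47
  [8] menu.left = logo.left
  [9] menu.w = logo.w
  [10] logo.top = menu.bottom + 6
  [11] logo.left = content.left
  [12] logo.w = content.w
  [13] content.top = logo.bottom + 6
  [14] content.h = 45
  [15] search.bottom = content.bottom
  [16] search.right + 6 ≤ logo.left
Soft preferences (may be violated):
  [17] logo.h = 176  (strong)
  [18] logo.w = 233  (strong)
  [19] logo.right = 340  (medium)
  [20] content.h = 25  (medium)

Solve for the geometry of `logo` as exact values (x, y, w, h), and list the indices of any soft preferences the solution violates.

1. logo.x = 140  [menu.left = logo.left]
2. logo.w = 233  [menu.w = logo.w]
3. logo.y = 55  [logo.top = menu.bottom + 6]
4. logo.h = 137  [content.top = logo.bottom + 6]

logo = (x=140, y=55, w=233, h=137)
violated soft preferences: 17, 19, 20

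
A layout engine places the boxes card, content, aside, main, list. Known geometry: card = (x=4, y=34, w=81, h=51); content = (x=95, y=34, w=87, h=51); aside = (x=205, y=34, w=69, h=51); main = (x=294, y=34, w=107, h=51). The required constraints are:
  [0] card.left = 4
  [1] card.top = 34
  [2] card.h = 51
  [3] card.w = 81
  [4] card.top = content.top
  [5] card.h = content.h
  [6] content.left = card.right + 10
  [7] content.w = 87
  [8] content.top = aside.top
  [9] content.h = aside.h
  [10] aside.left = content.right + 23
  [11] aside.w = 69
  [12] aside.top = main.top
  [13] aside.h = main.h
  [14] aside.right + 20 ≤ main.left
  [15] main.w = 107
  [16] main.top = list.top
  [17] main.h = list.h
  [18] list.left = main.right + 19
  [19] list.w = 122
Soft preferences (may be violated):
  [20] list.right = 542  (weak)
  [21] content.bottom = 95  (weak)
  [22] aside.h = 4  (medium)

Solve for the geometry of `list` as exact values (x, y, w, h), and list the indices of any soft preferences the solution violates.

list = (x=420, y=34, w=122, h=51)
violated soft preferences: 21, 22

1. list.y = 34  [main.top = list.top]
2. list.h = 51  [main.h = list.h]
3. list.x = 420  [list.left = main.right + 19]
4. list.w = 122  [list.w = 122]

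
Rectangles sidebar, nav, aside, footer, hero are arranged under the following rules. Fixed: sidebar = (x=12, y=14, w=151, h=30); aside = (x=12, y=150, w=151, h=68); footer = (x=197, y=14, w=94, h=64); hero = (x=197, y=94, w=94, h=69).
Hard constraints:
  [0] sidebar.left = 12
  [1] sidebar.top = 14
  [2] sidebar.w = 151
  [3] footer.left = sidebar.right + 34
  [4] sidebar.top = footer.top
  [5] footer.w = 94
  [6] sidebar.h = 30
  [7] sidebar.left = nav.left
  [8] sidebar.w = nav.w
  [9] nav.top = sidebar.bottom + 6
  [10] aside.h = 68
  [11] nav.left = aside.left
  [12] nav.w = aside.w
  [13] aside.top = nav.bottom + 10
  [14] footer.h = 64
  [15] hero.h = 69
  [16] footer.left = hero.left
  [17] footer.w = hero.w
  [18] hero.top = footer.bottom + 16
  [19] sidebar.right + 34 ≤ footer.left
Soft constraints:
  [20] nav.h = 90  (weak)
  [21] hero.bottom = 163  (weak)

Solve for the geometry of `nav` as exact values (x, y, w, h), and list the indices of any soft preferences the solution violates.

1. nav.x = 12  [sidebar.left = nav.left]
2. nav.w = 151  [sidebar.w = nav.w]
3. nav.y = 50  [nav.top = sidebar.bottom + 6]
4. nav.h = 90  [aside.top = nav.bottom + 10]

nav = (x=12, y=50, w=151, h=90)
violated soft preferences: none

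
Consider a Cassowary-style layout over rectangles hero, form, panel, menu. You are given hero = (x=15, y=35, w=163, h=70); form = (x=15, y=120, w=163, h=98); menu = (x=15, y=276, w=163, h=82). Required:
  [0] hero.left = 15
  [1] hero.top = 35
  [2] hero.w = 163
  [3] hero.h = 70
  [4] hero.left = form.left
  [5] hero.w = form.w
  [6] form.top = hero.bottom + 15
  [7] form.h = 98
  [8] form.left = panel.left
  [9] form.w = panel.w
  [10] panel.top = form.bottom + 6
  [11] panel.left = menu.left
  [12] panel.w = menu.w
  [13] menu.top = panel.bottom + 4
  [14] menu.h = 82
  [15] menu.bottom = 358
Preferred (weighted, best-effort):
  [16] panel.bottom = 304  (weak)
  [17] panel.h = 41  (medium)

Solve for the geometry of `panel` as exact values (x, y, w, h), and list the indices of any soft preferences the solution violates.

1. panel.x = 15  [form.left = panel.left]
2. panel.w = 163  [form.w = panel.w]
3. panel.y = 224  [panel.top = form.bottom + 6]
4. panel.h = 48  [menu.top = panel.bottom + 4]

panel = (x=15, y=224, w=163, h=48)
violated soft preferences: 16, 17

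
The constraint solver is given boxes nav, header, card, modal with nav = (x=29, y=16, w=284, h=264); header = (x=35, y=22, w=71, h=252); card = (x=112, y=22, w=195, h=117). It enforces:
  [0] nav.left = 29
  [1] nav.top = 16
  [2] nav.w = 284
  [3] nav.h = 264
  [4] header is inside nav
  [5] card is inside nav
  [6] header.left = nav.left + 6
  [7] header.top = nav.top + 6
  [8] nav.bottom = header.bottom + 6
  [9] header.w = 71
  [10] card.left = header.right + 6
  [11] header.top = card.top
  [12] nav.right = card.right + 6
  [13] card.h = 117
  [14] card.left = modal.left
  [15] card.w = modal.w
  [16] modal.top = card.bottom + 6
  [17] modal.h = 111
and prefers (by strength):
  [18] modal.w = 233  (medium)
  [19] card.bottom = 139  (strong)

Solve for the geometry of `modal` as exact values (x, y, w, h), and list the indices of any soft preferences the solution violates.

1. modal.x = 112  [card.left = modal.left]
2. modal.w = 195  [card.w = modal.w]
3. modal.y = 145  [modal.top = card.bottom + 6]
4. modal.h = 111  [modal.h = 111]

modal = (x=112, y=145, w=195, h=111)
violated soft preferences: 18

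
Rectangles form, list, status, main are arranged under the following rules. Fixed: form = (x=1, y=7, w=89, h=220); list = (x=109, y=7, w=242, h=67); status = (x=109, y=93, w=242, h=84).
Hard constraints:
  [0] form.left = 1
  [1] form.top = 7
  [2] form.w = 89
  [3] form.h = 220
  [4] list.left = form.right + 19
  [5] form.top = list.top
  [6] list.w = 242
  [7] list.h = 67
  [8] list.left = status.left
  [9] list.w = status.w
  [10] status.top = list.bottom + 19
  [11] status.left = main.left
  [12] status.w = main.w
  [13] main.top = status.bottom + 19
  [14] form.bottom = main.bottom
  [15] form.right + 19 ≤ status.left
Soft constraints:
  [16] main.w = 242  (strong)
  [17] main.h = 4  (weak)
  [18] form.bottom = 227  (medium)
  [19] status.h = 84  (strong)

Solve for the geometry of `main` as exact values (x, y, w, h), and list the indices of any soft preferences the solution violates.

main = (x=109, y=196, w=242, h=31)
violated soft preferences: 17

1. main.x = 109  [status.left = main.left]
2. main.w = 242  [status.w = main.w]
3. main.y = 196  [main.top = status.bottom + 19]
4. main.h = 31  [form.bottom = main.bottom]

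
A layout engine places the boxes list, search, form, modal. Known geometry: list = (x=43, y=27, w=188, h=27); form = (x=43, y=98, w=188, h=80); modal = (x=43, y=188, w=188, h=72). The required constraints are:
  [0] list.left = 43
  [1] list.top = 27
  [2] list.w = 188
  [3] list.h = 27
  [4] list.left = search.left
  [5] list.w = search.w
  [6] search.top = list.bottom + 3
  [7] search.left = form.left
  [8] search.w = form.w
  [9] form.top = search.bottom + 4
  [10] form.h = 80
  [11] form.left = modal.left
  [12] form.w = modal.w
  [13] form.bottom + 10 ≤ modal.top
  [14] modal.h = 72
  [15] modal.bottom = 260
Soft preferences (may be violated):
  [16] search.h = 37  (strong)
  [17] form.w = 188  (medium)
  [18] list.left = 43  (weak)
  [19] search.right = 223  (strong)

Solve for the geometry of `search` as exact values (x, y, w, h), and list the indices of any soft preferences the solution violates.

1. search.x = 43  [list.left = search.left]
2. search.w = 188  [list.w = search.w]
3. search.y = 57  [search.top = list.bottom + 3]
4. search.h = 37  [form.top = search.bottom + 4]

search = (x=43, y=57, w=188, h=37)
violated soft preferences: 19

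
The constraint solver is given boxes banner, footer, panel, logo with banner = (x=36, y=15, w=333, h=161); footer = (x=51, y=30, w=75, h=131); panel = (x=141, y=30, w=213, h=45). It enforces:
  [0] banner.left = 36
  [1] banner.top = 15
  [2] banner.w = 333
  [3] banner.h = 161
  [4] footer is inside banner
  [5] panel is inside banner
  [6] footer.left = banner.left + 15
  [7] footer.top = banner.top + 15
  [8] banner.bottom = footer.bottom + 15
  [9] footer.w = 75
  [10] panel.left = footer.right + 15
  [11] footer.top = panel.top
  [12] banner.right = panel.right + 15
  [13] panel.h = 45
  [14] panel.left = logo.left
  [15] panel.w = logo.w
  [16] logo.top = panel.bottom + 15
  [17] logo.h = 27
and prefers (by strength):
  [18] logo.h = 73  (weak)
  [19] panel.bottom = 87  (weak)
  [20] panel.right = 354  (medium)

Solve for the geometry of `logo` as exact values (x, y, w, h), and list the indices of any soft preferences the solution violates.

1. logo.x = 141  [panel.left = logo.left]
2. logo.w = 213  [panel.w = logo.w]
3. logo.y = 90  [logo.top = panel.bottom + 15]
4. logo.h = 27  [logo.h = 27]

logo = (x=141, y=90, w=213, h=27)
violated soft preferences: 18, 19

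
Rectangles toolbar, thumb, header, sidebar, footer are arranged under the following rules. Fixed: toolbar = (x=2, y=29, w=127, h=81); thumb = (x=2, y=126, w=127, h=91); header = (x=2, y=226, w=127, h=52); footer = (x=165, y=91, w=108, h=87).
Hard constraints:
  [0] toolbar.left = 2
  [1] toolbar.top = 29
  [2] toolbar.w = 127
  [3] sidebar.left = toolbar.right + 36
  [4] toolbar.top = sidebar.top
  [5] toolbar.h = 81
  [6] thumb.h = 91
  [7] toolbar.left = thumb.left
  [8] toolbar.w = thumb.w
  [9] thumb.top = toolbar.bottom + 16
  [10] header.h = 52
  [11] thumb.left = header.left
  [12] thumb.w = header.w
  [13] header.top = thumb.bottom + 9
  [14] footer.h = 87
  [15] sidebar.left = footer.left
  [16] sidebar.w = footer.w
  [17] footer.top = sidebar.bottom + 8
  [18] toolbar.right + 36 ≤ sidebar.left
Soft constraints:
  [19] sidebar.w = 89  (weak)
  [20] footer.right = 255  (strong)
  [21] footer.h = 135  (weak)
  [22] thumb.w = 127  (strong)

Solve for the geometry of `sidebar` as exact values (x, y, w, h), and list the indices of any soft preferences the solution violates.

sidebar = (x=165, y=29, w=108, h=54)
violated soft preferences: 19, 20, 21

1. sidebar.x = 165  [sidebar.left = toolbar.right + 36]
2. sidebar.y = 29  [toolbar.top = sidebar.top]
3. sidebar.w = 108  [sidebar.w = footer.w]
4. sidebar.h = 54  [footer.top = sidebar.bottom + 8]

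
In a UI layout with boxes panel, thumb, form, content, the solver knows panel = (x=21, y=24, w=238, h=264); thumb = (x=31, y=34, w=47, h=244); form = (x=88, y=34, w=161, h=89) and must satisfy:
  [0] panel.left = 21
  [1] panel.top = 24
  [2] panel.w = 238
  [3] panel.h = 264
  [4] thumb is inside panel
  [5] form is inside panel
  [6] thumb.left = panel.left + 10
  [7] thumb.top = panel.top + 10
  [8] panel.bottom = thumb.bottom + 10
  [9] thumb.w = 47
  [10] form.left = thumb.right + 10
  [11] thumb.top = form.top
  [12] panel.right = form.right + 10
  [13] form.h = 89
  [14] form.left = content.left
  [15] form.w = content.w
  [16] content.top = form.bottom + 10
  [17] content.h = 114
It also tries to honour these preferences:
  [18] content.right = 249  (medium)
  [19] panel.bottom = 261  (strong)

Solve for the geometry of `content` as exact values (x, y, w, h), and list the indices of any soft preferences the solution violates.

content = (x=88, y=133, w=161, h=114)
violated soft preferences: 19

1. content.x = 88  [form.left = content.left]
2. content.w = 161  [form.w = content.w]
3. content.y = 133  [content.top = form.bottom + 10]
4. content.h = 114  [content.h = 114]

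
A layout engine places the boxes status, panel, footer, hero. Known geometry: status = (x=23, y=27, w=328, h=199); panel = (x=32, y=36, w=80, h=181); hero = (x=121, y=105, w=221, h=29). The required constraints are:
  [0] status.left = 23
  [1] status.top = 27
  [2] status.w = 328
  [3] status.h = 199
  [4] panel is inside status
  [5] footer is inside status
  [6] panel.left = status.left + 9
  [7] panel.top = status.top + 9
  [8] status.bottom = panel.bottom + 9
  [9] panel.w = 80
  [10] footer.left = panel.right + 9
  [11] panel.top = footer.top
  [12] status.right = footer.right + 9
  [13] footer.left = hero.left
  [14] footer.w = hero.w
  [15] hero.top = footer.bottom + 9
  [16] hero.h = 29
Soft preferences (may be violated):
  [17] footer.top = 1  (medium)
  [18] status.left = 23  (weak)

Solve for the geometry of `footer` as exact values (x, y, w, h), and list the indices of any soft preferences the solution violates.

1. footer.x = 121  [footer.left = panel.right + 9]
2. footer.y = 36  [panel.top = footer.top]
3. footer.w = 221  [status.right = footer.right + 9]
4. footer.h = 60  [hero.top = footer.bottom + 9]

footer = (x=121, y=36, w=221, h=60)
violated soft preferences: 17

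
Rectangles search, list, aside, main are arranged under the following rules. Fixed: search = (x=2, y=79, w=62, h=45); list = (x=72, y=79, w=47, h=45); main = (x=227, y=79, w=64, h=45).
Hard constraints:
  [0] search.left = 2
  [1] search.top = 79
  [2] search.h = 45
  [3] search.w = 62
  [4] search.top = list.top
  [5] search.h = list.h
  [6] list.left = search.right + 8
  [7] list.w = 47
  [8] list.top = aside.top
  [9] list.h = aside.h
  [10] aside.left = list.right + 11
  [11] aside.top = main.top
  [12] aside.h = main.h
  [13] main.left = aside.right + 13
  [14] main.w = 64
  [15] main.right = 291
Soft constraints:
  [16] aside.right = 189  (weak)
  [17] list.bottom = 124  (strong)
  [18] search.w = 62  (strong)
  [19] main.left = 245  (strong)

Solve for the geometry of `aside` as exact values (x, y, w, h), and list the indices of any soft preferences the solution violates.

1. aside.y = 79  [list.top = aside.top]
2. aside.h = 45  [list.h = aside.h]
3. aside.x = 130  [aside.left = list.right + 11]
4. aside.w = 84  [main.left = aside.right + 13]

aside = (x=130, y=79, w=84, h=45)
violated soft preferences: 16, 19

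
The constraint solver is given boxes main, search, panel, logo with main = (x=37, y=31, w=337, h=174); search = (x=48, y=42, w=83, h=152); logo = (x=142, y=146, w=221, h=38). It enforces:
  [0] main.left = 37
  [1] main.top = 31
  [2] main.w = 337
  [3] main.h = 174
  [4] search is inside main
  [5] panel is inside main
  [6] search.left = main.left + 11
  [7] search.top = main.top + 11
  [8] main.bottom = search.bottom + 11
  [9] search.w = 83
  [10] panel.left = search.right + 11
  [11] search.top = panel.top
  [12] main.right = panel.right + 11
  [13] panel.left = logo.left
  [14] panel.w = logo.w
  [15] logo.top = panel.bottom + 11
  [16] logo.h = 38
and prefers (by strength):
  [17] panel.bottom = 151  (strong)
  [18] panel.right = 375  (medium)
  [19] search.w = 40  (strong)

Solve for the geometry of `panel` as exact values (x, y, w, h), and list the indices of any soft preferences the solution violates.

1. panel.x = 142  [panel.left = search.right + 11]
2. panel.y = 42  [search.top = panel.top]
3. panel.w = 221  [main.right = panel.right + 11]
4. panel.h = 93  [logo.top = panel.bottom + 11]

panel = (x=142, y=42, w=221, h=93)
violated soft preferences: 17, 18, 19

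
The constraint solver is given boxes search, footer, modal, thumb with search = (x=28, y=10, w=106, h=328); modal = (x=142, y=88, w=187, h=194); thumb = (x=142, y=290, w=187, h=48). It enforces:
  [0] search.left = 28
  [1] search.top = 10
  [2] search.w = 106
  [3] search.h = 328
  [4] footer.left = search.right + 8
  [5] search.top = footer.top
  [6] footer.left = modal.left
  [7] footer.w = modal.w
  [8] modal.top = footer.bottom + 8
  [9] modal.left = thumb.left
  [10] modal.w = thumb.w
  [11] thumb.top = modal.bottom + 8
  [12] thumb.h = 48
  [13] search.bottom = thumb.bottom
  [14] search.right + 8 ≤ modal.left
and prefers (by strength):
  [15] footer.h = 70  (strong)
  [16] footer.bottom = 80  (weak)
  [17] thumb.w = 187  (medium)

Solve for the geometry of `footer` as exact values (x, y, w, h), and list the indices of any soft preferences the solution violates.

footer = (x=142, y=10, w=187, h=70)
violated soft preferences: none

1. footer.x = 142  [footer.left = search.right + 8]
2. footer.y = 10  [search.top = footer.top]
3. footer.w = 187  [footer.w = modal.w]
4. footer.h = 70  [modal.top = footer.bottom + 8]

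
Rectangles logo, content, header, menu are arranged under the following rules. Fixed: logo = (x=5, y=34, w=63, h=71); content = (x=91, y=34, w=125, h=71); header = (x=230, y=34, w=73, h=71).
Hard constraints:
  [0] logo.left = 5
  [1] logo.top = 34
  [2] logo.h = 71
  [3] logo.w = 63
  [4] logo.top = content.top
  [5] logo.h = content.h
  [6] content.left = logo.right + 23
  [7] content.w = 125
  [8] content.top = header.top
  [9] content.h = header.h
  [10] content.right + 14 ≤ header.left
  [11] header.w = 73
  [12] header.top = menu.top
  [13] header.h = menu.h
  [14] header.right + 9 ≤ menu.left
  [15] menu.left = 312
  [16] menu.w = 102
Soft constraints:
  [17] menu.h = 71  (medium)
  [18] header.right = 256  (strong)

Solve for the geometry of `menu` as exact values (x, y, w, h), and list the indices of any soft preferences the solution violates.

menu = (x=312, y=34, w=102, h=71)
violated soft preferences: 18

1. menu.y = 34  [header.top = menu.top]
2. menu.h = 71  [header.h = menu.h]
3. menu.x = 312  [menu.left = 312]
4. menu.w = 102  [menu.w = 102]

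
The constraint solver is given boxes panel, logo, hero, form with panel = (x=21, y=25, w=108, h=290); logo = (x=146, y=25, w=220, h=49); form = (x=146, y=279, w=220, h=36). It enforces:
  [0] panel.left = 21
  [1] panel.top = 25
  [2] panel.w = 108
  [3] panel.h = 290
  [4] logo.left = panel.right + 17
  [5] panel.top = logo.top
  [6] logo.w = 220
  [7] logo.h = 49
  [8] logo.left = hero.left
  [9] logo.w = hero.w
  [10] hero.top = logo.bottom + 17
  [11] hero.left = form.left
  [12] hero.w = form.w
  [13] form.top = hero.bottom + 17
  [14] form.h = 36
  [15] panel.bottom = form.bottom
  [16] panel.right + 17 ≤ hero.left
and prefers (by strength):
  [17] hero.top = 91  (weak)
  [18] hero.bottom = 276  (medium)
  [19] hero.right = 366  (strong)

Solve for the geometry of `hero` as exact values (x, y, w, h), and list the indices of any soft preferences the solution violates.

hero = (x=146, y=91, w=220, h=171)
violated soft preferences: 18

1. hero.x = 146  [logo.left = hero.left]
2. hero.w = 220  [logo.w = hero.w]
3. hero.y = 91  [hero.top = logo.bottom + 17]
4. hero.h = 171  [form.top = hero.bottom + 17]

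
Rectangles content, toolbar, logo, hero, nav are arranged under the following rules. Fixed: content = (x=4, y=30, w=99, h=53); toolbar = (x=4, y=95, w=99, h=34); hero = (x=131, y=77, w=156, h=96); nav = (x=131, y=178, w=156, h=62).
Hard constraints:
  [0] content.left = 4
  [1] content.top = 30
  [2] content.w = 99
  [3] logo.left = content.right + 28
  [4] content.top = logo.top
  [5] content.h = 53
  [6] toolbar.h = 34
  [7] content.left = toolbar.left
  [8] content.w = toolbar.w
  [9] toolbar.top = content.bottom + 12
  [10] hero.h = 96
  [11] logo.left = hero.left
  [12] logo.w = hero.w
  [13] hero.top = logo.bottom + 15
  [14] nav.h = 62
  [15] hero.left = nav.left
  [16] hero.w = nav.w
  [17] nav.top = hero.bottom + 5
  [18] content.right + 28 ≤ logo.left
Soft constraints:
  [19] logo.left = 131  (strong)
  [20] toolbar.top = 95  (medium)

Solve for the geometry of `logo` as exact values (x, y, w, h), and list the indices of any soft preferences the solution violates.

1. logo.x = 131  [logo.left = content.right + 28]
2. logo.y = 30  [content.top = logo.top]
3. logo.w = 156  [logo.w = hero.w]
4. logo.h = 32  [hero.top = logo.bottom + 15]

logo = (x=131, y=30, w=156, h=32)
violated soft preferences: none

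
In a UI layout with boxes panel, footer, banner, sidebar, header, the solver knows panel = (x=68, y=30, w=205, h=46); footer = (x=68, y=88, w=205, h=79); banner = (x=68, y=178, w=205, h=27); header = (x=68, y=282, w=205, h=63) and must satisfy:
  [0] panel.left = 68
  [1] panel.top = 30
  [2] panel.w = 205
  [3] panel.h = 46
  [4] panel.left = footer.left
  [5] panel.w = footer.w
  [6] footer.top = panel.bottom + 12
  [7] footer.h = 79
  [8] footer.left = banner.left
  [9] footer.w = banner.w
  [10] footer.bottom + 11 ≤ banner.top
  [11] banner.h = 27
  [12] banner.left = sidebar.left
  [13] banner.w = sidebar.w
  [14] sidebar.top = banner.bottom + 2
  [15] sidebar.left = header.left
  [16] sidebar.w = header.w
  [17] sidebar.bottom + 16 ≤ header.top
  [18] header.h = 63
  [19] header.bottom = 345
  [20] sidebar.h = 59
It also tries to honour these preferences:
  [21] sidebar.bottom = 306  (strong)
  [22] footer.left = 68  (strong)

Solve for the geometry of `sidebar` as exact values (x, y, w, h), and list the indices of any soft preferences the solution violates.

1. sidebar.x = 68  [banner.left = sidebar.left]
2. sidebar.w = 205  [banner.w = sidebar.w]
3. sidebar.y = 207  [sidebar.top = banner.bottom + 2]
4. sidebar.h = 59  [sidebar.h = 59]

sidebar = (x=68, y=207, w=205, h=59)
violated soft preferences: 21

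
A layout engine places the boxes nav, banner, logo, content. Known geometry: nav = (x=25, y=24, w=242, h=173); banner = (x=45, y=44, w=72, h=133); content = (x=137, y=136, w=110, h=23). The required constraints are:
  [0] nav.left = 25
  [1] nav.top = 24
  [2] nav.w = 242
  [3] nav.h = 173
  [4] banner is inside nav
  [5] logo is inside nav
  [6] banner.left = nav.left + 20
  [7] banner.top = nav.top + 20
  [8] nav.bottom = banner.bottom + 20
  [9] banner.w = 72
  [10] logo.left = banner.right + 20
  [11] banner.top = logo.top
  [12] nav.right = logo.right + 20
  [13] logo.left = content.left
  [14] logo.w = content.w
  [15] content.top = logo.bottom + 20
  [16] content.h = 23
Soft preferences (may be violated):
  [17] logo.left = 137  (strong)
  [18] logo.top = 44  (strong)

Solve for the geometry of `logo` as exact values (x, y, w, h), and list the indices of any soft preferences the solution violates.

logo = (x=137, y=44, w=110, h=72)
violated soft preferences: none

1. logo.x = 137  [logo.left = banner.right + 20]
2. logo.y = 44  [banner.top = logo.top]
3. logo.w = 110  [nav.right = logo.right + 20]
4. logo.h = 72  [content.top = logo.bottom + 20]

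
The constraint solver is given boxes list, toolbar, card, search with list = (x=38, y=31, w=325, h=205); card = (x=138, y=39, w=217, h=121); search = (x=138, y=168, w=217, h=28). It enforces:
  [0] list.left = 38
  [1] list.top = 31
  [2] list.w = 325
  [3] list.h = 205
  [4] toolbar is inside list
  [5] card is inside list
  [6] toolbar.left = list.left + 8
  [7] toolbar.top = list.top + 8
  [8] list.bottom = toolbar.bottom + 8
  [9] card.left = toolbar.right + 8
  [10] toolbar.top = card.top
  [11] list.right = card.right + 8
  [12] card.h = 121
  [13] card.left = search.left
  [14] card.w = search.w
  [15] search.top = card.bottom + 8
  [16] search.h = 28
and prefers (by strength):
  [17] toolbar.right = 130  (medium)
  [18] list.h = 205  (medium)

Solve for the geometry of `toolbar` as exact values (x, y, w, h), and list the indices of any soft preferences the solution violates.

1. toolbar.x = 46  [toolbar.left = list.left + 8]
2. toolbar.y = 39  [toolbar.top = list.top + 8]
3. toolbar.h = 189  [list.bottom = toolbar.bottom + 8]
4. toolbar.w = 84  [card.left = toolbar.right + 8]

toolbar = (x=46, y=39, w=84, h=189)
violated soft preferences: none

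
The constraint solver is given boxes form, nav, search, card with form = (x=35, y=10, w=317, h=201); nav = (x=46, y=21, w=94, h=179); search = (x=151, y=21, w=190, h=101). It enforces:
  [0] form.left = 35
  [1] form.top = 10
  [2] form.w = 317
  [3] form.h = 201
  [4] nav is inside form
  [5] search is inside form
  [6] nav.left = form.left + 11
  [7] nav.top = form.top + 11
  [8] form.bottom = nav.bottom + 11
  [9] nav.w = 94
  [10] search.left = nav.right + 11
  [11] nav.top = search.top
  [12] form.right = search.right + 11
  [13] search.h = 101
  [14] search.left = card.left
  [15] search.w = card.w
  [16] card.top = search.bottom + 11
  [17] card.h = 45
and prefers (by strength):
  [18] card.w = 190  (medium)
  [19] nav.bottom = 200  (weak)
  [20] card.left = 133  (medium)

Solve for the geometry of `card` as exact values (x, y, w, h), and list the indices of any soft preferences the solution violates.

card = (x=151, y=133, w=190, h=45)
violated soft preferences: 20

1. card.x = 151  [search.left = card.left]
2. card.w = 190  [search.w = card.w]
3. card.y = 133  [card.top = search.bottom + 11]
4. card.h = 45  [card.h = 45]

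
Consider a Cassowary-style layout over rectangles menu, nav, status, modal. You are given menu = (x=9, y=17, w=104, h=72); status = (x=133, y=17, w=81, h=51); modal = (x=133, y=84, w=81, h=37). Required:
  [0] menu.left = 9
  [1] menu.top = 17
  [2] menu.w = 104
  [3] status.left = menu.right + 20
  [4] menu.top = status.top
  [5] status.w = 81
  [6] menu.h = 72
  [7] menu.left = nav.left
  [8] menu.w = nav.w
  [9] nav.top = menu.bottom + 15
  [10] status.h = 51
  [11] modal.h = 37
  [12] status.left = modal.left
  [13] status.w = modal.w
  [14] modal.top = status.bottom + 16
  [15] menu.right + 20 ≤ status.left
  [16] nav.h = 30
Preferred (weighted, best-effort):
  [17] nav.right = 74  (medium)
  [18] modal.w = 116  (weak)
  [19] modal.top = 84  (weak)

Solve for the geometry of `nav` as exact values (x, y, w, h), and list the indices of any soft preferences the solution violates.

1. nav.x = 9  [menu.left = nav.left]
2. nav.w = 104  [menu.w = nav.w]
3. nav.y = 104  [nav.top = menu.bottom + 15]
4. nav.h = 30  [nav.h = 30]

nav = (x=9, y=104, w=104, h=30)
violated soft preferences: 17, 18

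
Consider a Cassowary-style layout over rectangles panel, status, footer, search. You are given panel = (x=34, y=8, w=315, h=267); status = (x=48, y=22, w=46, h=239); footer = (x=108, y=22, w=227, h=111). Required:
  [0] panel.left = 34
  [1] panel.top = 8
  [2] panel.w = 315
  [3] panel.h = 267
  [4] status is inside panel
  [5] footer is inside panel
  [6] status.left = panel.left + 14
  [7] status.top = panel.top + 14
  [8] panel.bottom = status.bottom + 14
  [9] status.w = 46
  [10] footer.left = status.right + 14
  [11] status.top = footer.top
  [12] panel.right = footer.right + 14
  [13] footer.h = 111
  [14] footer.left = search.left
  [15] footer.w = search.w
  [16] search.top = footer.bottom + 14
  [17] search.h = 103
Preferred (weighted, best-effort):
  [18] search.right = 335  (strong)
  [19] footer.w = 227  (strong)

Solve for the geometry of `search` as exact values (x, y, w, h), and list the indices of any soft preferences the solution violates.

1. search.x = 108  [footer.left = search.left]
2. search.w = 227  [footer.w = search.w]
3. search.y = 147  [search.top = footer.bottom + 14]
4. search.h = 103  [search.h = 103]

search = (x=108, y=147, w=227, h=103)
violated soft preferences: none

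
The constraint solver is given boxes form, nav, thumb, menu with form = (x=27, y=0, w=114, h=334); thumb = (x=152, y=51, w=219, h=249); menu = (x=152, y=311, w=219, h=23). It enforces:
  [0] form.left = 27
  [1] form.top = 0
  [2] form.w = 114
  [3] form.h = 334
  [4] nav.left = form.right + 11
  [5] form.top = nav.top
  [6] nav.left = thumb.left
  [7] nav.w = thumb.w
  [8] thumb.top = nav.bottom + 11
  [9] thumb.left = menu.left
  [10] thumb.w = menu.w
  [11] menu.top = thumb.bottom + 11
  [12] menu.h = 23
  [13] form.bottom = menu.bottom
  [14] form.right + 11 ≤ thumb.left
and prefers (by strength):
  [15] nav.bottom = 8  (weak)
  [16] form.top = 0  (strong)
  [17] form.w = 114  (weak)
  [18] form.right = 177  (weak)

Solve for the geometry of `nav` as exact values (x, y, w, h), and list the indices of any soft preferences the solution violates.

nav = (x=152, y=0, w=219, h=40)
violated soft preferences: 15, 18

1. nav.x = 152  [nav.left = form.right + 11]
2. nav.y = 0  [form.top = nav.top]
3. nav.w = 219  [nav.w = thumb.w]
4. nav.h = 40  [thumb.top = nav.bottom + 11]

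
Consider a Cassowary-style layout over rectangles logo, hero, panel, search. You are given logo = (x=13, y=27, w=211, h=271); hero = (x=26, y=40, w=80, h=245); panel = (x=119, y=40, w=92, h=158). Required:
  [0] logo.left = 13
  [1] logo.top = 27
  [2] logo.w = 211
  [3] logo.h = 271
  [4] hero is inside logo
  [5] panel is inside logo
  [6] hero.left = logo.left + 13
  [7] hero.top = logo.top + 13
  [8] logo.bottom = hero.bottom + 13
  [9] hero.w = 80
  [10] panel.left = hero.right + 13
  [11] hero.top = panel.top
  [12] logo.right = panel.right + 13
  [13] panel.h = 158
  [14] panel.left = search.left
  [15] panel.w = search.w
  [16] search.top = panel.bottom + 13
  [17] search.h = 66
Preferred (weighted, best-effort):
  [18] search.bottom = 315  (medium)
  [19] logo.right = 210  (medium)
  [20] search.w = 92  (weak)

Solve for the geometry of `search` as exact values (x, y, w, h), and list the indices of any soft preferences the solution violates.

search = (x=119, y=211, w=92, h=66)
violated soft preferences: 18, 19

1. search.x = 119  [panel.left = search.left]
2. search.w = 92  [panel.w = search.w]
3. search.y = 211  [search.top = panel.bottom + 13]
4. search.h = 66  [search.h = 66]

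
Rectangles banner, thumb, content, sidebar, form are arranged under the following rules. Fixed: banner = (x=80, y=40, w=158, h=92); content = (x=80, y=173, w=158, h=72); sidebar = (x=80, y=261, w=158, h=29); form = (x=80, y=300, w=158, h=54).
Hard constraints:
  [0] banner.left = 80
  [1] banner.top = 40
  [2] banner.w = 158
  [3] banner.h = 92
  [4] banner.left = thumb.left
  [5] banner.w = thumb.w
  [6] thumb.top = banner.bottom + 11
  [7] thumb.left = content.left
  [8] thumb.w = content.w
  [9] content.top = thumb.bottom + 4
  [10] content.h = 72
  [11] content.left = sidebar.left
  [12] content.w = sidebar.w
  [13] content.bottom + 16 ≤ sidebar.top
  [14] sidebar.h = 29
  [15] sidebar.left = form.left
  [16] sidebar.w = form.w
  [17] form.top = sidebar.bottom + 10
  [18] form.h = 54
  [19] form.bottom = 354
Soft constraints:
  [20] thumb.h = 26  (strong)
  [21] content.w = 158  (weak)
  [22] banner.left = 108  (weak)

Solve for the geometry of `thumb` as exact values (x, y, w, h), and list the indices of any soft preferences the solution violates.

1. thumb.x = 80  [banner.left = thumb.left]
2. thumb.w = 158  [banner.w = thumb.w]
3. thumb.y = 143  [thumb.top = banner.bottom + 11]
4. thumb.h = 26  [content.top = thumb.bottom + 4]

thumb = (x=80, y=143, w=158, h=26)
violated soft preferences: 22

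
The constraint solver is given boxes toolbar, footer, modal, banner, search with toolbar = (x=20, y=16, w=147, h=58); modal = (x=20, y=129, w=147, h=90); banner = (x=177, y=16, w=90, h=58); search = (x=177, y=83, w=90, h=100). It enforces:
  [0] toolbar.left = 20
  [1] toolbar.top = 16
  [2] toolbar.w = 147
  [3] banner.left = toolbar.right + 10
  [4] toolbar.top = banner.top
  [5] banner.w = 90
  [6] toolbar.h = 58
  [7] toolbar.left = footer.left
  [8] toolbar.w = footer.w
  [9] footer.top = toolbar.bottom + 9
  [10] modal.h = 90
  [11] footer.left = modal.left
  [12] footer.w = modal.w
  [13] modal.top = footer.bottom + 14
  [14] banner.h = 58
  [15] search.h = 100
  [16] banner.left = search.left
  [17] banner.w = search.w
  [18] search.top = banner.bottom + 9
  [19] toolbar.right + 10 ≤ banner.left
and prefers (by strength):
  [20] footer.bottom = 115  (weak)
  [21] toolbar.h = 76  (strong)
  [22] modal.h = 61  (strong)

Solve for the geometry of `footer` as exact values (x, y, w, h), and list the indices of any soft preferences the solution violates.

footer = (x=20, y=83, w=147, h=32)
violated soft preferences: 21, 22

1. footer.x = 20  [toolbar.left = footer.left]
2. footer.w = 147  [toolbar.w = footer.w]
3. footer.y = 83  [footer.top = toolbar.bottom + 9]
4. footer.h = 32  [modal.top = footer.bottom + 14]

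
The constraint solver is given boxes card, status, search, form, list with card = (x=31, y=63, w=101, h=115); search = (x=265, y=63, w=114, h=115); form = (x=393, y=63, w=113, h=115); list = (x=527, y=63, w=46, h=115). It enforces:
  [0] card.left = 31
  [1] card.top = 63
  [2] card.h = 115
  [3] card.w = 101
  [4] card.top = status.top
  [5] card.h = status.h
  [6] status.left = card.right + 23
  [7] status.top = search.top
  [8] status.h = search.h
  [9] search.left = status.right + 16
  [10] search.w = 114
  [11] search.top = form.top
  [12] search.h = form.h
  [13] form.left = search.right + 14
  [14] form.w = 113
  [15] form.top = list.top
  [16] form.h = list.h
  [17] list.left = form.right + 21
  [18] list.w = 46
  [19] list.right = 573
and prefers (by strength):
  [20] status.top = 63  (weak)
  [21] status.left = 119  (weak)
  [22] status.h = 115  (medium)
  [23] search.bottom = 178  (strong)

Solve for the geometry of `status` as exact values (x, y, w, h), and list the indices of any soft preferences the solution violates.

status = (x=155, y=63, w=94, h=115)
violated soft preferences: 21

1. status.y = 63  [card.top = status.top]
2. status.h = 115  [card.h = status.h]
3. status.x = 155  [status.left = card.right + 23]
4. status.w = 94  [search.left = status.right + 16]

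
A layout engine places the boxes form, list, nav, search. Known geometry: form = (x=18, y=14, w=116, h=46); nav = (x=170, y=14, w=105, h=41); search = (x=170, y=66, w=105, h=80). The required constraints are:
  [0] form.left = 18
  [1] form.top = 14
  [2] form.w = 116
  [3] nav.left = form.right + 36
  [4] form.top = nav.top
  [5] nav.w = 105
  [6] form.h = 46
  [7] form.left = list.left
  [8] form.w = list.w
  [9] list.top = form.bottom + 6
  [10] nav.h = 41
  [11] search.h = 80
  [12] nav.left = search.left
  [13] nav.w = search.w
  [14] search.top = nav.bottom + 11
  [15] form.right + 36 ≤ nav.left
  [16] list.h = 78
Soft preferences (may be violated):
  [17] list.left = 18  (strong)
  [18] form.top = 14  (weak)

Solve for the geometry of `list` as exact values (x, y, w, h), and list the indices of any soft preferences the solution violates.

1. list.x = 18  [form.left = list.left]
2. list.w = 116  [form.w = list.w]
3. list.y = 66  [list.top = form.bottom + 6]
4. list.h = 78  [list.h = 78]

list = (x=18, y=66, w=116, h=78)
violated soft preferences: none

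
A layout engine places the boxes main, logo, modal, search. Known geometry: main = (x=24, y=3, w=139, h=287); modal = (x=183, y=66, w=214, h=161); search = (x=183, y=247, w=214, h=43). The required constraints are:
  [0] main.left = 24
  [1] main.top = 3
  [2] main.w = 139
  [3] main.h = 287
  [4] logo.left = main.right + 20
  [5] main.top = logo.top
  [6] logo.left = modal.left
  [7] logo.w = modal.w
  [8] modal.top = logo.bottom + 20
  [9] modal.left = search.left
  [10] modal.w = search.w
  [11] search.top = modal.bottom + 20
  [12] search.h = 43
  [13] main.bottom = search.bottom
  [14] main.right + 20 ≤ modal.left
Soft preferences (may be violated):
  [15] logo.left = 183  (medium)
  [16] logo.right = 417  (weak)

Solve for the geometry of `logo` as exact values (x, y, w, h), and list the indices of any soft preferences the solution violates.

logo = (x=183, y=3, w=214, h=43)
violated soft preferences: 16

1. logo.x = 183  [logo.left = main.right + 20]
2. logo.y = 3  [main.top = logo.top]
3. logo.w = 214  [logo.w = modal.w]
4. logo.h = 43  [modal.top = logo.bottom + 20]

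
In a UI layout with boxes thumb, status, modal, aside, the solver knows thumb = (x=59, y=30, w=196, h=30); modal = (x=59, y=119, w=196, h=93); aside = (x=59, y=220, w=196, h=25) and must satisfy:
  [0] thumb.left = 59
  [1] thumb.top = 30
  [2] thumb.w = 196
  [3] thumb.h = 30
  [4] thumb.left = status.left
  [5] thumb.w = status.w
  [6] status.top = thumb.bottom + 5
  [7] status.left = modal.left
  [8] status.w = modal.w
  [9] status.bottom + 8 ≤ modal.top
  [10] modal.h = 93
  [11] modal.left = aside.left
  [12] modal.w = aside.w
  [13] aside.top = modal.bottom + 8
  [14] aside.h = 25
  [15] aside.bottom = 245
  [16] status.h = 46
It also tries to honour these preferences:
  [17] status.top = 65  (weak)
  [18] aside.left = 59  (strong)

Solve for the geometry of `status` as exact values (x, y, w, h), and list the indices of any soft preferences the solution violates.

1. status.x = 59  [thumb.left = status.left]
2. status.w = 196  [thumb.w = status.w]
3. status.y = 65  [status.top = thumb.bottom + 5]
4. status.h = 46  [status.h = 46]

status = (x=59, y=65, w=196, h=46)
violated soft preferences: none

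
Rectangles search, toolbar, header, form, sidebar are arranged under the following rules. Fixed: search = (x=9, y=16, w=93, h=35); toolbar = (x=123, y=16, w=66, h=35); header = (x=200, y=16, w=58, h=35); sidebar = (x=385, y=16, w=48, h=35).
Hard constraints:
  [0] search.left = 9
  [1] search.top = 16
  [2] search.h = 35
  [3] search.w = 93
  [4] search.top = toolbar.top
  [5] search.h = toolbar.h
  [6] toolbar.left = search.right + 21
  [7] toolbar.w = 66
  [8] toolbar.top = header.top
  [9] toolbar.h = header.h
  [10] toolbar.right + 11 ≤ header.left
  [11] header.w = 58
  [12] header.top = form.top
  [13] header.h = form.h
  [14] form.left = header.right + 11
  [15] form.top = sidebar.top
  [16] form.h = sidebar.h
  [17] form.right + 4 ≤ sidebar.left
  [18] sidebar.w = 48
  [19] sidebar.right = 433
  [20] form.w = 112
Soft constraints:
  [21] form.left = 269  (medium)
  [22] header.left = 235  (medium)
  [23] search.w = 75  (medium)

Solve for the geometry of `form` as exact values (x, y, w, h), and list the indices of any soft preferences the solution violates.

1. form.y = 16  [header.top = form.top]
2. form.h = 35  [header.h = form.h]
3. form.x = 269  [form.left = header.right + 11]
4. form.w = 112  [form.w = 112]

form = (x=269, y=16, w=112, h=35)
violated soft preferences: 22, 23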